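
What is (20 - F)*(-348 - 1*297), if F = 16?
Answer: -2580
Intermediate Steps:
(20 - F)*(-348 - 1*297) = (20 - 1*16)*(-348 - 1*297) = (20 - 16)*(-348 - 297) = 4*(-645) = -2580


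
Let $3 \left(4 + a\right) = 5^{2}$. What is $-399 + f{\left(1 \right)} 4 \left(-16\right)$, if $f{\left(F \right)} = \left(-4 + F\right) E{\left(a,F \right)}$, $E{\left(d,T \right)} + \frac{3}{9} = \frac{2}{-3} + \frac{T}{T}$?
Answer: $-399$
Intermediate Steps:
$a = \frac{13}{3}$ ($a = -4 + \frac{5^{2}}{3} = -4 + \frac{1}{3} \cdot 25 = -4 + \frac{25}{3} = \frac{13}{3} \approx 4.3333$)
$E{\left(d,T \right)} = 0$ ($E{\left(d,T \right)} = - \frac{1}{3} + \left(\frac{2}{-3} + \frac{T}{T}\right) = - \frac{1}{3} + \left(2 \left(- \frac{1}{3}\right) + 1\right) = - \frac{1}{3} + \left(- \frac{2}{3} + 1\right) = - \frac{1}{3} + \frac{1}{3} = 0$)
$f{\left(F \right)} = 0$ ($f{\left(F \right)} = \left(-4 + F\right) 0 = 0$)
$-399 + f{\left(1 \right)} 4 \left(-16\right) = -399 + 0 \cdot 4 \left(-16\right) = -399 + 0 \left(-64\right) = -399 + 0 = -399$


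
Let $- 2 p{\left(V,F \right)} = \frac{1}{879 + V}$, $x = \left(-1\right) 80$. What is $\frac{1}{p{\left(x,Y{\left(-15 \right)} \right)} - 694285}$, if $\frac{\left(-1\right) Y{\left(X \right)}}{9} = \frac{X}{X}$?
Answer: $- \frac{1598}{1109467431} \approx -1.4403 \cdot 10^{-6}$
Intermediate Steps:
$Y{\left(X \right)} = -9$ ($Y{\left(X \right)} = - 9 \frac{X}{X} = \left(-9\right) 1 = -9$)
$x = -80$
$p{\left(V,F \right)} = - \frac{1}{2 \left(879 + V\right)}$
$\frac{1}{p{\left(x,Y{\left(-15 \right)} \right)} - 694285} = \frac{1}{- \frac{1}{1758 + 2 \left(-80\right)} - 694285} = \frac{1}{- \frac{1}{1758 - 160} - 694285} = \frac{1}{- \frac{1}{1598} - 694285} = \frac{1}{- \frac{1109467431}{1598}} = - \frac{1598}{1109467431}$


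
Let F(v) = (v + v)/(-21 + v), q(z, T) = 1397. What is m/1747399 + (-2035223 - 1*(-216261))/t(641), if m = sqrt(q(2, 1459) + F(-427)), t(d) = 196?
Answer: -909481/98 + sqrt(89530)/13979192 ≈ -9280.4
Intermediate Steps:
F(v) = 2*v/(-21 + v) (F(v) = (2*v)/(-21 + v) = 2*v/(-21 + v))
m = sqrt(89530)/8 (m = sqrt(1397 + 2*(-427)/(-21 - 427)) = sqrt(1397 + 2*(-427)/(-448)) = sqrt(1397 + 2*(-427)*(-1/448)) = sqrt(1397 + 61/32) = sqrt(44765/32) = sqrt(89530)/8 ≈ 37.402)
m/1747399 + (-2035223 - 1*(-216261))/t(641) = (sqrt(89530)/8)/1747399 + (-2035223 - 1*(-216261))/196 = (sqrt(89530)/8)*(1/1747399) + (-2035223 + 216261)*(1/196) = sqrt(89530)/13979192 - 1818962*1/196 = sqrt(89530)/13979192 - 909481/98 = -909481/98 + sqrt(89530)/13979192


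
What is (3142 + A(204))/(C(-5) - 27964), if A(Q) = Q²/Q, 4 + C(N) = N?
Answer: -3346/27973 ≈ -0.11962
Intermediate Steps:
C(N) = -4 + N
A(Q) = Q
(3142 + A(204))/(C(-5) - 27964) = (3142 + 204)/((-4 - 5) - 27964) = 3346/(-9 - 27964) = 3346/(-27973) = 3346*(-1/27973) = -3346/27973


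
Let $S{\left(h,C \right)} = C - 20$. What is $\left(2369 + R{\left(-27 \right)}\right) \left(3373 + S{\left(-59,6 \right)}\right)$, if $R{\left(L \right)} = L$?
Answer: $7866778$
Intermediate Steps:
$S{\left(h,C \right)} = -20 + C$
$\left(2369 + R{\left(-27 \right)}\right) \left(3373 + S{\left(-59,6 \right)}\right) = \left(2369 - 27\right) \left(3373 + \left(-20 + 6\right)\right) = 2342 \left(3373 - 14\right) = 2342 \cdot 3359 = 7866778$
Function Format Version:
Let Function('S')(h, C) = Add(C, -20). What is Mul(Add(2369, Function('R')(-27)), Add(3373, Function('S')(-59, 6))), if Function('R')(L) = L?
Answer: 7866778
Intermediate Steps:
Function('S')(h, C) = Add(-20, C)
Mul(Add(2369, Function('R')(-27)), Add(3373, Function('S')(-59, 6))) = Mul(Add(2369, -27), Add(3373, Add(-20, 6))) = Mul(2342, Add(3373, -14)) = Mul(2342, 3359) = 7866778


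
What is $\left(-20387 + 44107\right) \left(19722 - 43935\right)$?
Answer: $-574332360$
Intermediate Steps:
$\left(-20387 + 44107\right) \left(19722 - 43935\right) = 23720 \left(-24213\right) = -574332360$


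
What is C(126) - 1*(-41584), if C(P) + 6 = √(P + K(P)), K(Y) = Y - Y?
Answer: 41578 + 3*√14 ≈ 41589.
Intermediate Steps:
K(Y) = 0
C(P) = -6 + √P (C(P) = -6 + √(P + 0) = -6 + √P)
C(126) - 1*(-41584) = (-6 + √126) - 1*(-41584) = (-6 + 3*√14) + 41584 = 41578 + 3*√14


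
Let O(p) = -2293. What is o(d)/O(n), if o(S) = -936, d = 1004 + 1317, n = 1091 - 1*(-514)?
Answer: 936/2293 ≈ 0.40820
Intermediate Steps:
n = 1605 (n = 1091 + 514 = 1605)
d = 2321
o(d)/O(n) = -936/(-2293) = -936*(-1/2293) = 936/2293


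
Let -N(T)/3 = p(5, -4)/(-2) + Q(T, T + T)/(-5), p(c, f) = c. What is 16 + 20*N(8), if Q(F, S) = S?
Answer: 358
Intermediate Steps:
N(T) = 15/2 + 6*T/5 (N(T) = -3*(5/(-2) + (T + T)/(-5)) = -3*(5*(-½) + (2*T)*(-⅕)) = -3*(-5/2 - 2*T/5) = 15/2 + 6*T/5)
16 + 20*N(8) = 16 + 20*(15/2 + (6/5)*8) = 16 + 20*(15/2 + 48/5) = 16 + 20*(171/10) = 16 + 342 = 358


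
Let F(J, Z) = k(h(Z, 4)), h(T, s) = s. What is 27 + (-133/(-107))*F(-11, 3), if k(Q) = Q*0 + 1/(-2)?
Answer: 5645/214 ≈ 26.379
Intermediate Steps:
k(Q) = -½ (k(Q) = 0 - ½ = -½)
F(J, Z) = -½
27 + (-133/(-107))*F(-11, 3) = 27 - 133/(-107)*(-½) = 27 - 133*(-1/107)*(-½) = 27 + (133/107)*(-½) = 27 - 133/214 = 5645/214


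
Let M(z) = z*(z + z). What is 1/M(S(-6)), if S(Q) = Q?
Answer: 1/72 ≈ 0.013889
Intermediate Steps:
M(z) = 2*z² (M(z) = z*(2*z) = 2*z²)
1/M(S(-6)) = 1/(2*(-6)²) = 1/(2*36) = 1/72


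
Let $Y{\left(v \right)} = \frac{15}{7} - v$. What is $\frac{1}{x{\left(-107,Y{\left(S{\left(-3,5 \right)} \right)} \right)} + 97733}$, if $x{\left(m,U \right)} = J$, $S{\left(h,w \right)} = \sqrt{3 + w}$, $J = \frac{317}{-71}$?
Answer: $\frac{71}{6938726} \approx 1.0232 \cdot 10^{-5}$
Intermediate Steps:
$J = - \frac{317}{71}$ ($J = 317 \left(- \frac{1}{71}\right) = - \frac{317}{71} \approx -4.4648$)
$Y{\left(v \right)} = \frac{15}{7} - v$ ($Y{\left(v \right)} = 15 \cdot \frac{1}{7} - v = \frac{15}{7} - v$)
$x{\left(m,U \right)} = - \frac{317}{71}$
$\frac{1}{x{\left(-107,Y{\left(S{\left(-3,5 \right)} \right)} \right)} + 97733} = \frac{1}{- \frac{317}{71} + 97733} = \frac{1}{\frac{6938726}{71}} = \frac{71}{6938726}$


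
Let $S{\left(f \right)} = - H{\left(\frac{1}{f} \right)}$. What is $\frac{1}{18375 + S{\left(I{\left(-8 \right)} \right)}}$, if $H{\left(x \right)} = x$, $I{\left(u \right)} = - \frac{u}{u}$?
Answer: $\frac{1}{18376} \approx 5.4419 \cdot 10^{-5}$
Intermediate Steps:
$I{\left(u \right)} = -1$ ($I{\left(u \right)} = \left(-1\right) 1 = -1$)
$S{\left(f \right)} = - \frac{1}{f}$
$\frac{1}{18375 + S{\left(I{\left(-8 \right)} \right)}} = \frac{1}{18375 - \frac{1}{-1}} = \frac{1}{18375 - -1} = \frac{1}{18375 + 1} = \frac{1}{18376}$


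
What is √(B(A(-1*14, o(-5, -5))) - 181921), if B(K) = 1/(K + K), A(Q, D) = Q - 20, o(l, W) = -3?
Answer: I*√210300693/34 ≈ 426.52*I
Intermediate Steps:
A(Q, D) = -20 + Q
B(K) = 1/(2*K)
√(B(A(-1*14, o(-5, -5))) - 181921) = √(1/(2*(-20 - 1*14)) - 181921) = √(1/(2*(-20 - 14)) - 181921) = √((½)/(-34) - 181921) = √((½)*(-1/34) - 181921) = √(-1/68 - 181921) = √(-12370629/68) = I*√210300693/34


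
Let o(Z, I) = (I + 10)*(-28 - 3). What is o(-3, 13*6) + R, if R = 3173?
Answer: 445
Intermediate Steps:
o(Z, I) = -310 - 31*I (o(Z, I) = (10 + I)*(-31) = -310 - 31*I)
o(-3, 13*6) + R = (-310 - 403*6) + 3173 = (-310 - 31*78) + 3173 = (-310 - 2418) + 3173 = -2728 + 3173 = 445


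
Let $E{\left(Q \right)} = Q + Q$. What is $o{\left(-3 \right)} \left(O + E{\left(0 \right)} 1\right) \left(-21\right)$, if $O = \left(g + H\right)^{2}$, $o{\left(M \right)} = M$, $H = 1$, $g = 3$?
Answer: $1008$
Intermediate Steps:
$E{\left(Q \right)} = 2 Q$
$O = 16$ ($O = \left(3 + 1\right)^{2} = 4^{2} = 16$)
$o{\left(-3 \right)} \left(O + E{\left(0 \right)} 1\right) \left(-21\right) = - 3 \left(16 + 2 \cdot 0 \cdot 1\right) \left(-21\right) = - 3 \left(16 + 0 \cdot 1\right) \left(-21\right) = - 3 \left(16 + 0\right) \left(-21\right) = \left(-3\right) 16 \left(-21\right) = \left(-48\right) \left(-21\right) = 1008$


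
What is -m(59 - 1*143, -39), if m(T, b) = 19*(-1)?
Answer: 19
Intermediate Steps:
m(T, b) = -19
-m(59 - 1*143, -39) = -1*(-19) = 19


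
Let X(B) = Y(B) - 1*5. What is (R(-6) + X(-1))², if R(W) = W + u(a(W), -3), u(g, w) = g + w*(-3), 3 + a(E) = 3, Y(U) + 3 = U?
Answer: 36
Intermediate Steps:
Y(U) = -3 + U
a(E) = 0 (a(E) = -3 + 3 = 0)
u(g, w) = g - 3*w
X(B) = -8 + B (X(B) = (-3 + B) - 1*5 = (-3 + B) - 5 = -8 + B)
R(W) = 9 + W (R(W) = W + (0 - 3*(-3)) = W + (0 + 9) = W + 9 = 9 + W)
(R(-6) + X(-1))² = ((9 - 6) + (-8 - 1))² = (3 - 9)² = (-6)² = 36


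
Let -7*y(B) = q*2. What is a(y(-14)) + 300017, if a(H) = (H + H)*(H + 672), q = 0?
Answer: 300017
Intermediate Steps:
y(B) = 0 (y(B) = -0*2 = -⅐*0 = 0)
a(H) = 2*H*(672 + H) (a(H) = (2*H)*(672 + H) = 2*H*(672 + H))
a(y(-14)) + 300017 = 2*0*(672 + 0) + 300017 = 2*0*672 + 300017 = 0 + 300017 = 300017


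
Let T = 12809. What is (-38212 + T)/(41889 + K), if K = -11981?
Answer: -25403/29908 ≈ -0.84937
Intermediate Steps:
(-38212 + T)/(41889 + K) = (-38212 + 12809)/(41889 - 11981) = -25403/29908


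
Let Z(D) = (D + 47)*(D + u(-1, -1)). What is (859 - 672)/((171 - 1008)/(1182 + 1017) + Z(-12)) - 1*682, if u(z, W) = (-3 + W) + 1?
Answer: -262777999/385104 ≈ -682.36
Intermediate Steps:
u(z, W) = -2 + W
Z(D) = (-3 + D)*(47 + D) (Z(D) = (D + 47)*(D + (-2 - 1)) = (47 + D)*(D - 3) = (47 + D)*(-3 + D) = (-3 + D)*(47 + D))
(859 - 672)/((171 - 1008)/(1182 + 1017) + Z(-12)) - 1*682 = (859 - 672)/((171 - 1008)/(1182 + 1017) + (-141 + (-12)**2 + 44*(-12))) - 1*682 = 187/(-837/2199 + (-141 + 144 - 528)) - 682 = 187/(-837*1/2199 - 525) - 682 = 187/(-279/733 - 525) - 682 = 187/(-385104/733) - 682 = 187*(-733/385104) - 682 = -137071/385104 - 682 = -262777999/385104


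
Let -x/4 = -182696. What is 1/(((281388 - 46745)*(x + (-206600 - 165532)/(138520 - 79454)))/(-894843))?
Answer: -26427398319/5064078789773258 ≈ -5.2186e-6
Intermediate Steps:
x = 730784 (x = -4*(-182696) = 730784)
1/(((281388 - 46745)*(x + (-206600 - 165532)/(138520 - 79454)))/(-894843)) = 1/(((281388 - 46745)*(730784 + (-206600 - 165532)/(138520 - 79454)))/(-894843)) = 1/((234643*(730784 - 372132/59066))*(-1/894843)) = 1/((234643*(730784 - 372132*1/59066))*(-1/894843)) = 1/((234643*(730784 - 186066/29533))*(-1/894843)) = 1/((234643*(21582057806/29533))*(-1/894843)) = 1/((5064078789773258/29533)*(-1/894843)) = 1/(-5064078789773258/26427398319) = -26427398319/5064078789773258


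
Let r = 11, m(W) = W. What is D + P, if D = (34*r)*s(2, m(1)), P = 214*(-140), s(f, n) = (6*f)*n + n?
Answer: -25098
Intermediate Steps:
s(f, n) = n + 6*f*n (s(f, n) = 6*f*n + n = n + 6*f*n)
P = -29960
D = 4862 (D = (34*11)*(1*(1 + 6*2)) = 374*(1*(1 + 12)) = 374*(1*13) = 374*13 = 4862)
D + P = 4862 - 29960 = -25098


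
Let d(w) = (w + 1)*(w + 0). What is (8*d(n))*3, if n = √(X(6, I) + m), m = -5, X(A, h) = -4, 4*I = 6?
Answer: -216 + 72*I ≈ -216.0 + 72.0*I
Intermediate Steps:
I = 3/2 (I = (¼)*6 = 3/2 ≈ 1.5000)
n = 3*I (n = √(-4 - 5) = √(-9) = 3*I ≈ 3.0*I)
d(w) = w*(1 + w) (d(w) = (1 + w)*w = w*(1 + w))
(8*d(n))*3 = (8*((3*I)*(1 + 3*I)))*3 = (8*(3*I*(1 + 3*I)))*3 = (24*I*(1 + 3*I))*3 = 72*I*(1 + 3*I)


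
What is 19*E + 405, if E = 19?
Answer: 766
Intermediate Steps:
19*E + 405 = 19*19 + 405 = 361 + 405 = 766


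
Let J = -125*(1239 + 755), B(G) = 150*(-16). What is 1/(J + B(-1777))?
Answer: -1/251650 ≈ -3.9738e-6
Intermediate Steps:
B(G) = -2400
J = -249250 (J = -125*1994 = -1*249250 = -249250)
1/(J + B(-1777)) = 1/(-249250 - 2400) = 1/(-251650) = -1/251650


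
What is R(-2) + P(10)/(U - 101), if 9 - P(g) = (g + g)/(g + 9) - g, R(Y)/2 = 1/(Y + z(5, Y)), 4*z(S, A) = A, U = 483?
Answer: -27327/36290 ≈ -0.75302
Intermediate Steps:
z(S, A) = A/4
R(Y) = 8/(5*Y) (R(Y) = 2/(Y + Y/4) = 2/((5*Y/4)) = 2*(4/(5*Y)) = 8/(5*Y))
P(g) = 9 + g - 2*g/(9 + g) (P(g) = 9 - ((g + g)/(g + 9) - g) = 9 - ((2*g)/(9 + g) - g) = 9 - (2*g/(9 + g) - g) = 9 - (-g + 2*g/(9 + g)) = 9 + (g - 2*g/(9 + g)) = 9 + g - 2*g/(9 + g))
R(-2) + P(10)/(U - 101) = (8/5)/(-2) + (9 + 10 - 2*10/(9 + 10))/(483 - 101) = (8/5)*(-½) + (9 + 10 - 2*10/19)/382 = -⅘ + (9 + 10 - 2*10*1/19)/382 = -⅘ + (9 + 10 - 20/19)/382 = -⅘ + (1/382)*(341/19) = -⅘ + 341/7258 = -27327/36290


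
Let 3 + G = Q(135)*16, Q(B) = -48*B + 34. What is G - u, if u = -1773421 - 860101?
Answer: 2530383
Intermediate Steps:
Q(B) = 34 - 48*B
u = -2633522
G = -103139 (G = -3 + (34 - 48*135)*16 = -3 + (34 - 6480)*16 = -3 - 6446*16 = -3 - 103136 = -103139)
G - u = -103139 - 1*(-2633522) = -103139 + 2633522 = 2530383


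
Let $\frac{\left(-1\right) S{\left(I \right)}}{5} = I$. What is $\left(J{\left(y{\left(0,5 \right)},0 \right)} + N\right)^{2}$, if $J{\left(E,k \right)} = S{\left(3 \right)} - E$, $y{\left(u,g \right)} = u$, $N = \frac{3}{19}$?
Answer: $\frac{79524}{361} \approx 220.29$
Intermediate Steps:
$S{\left(I \right)} = - 5 I$
$N = \frac{3}{19}$ ($N = 3 \cdot \frac{1}{19} = \frac{3}{19} \approx 0.15789$)
$J{\left(E,k \right)} = -15 - E$ ($J{\left(E,k \right)} = \left(-5\right) 3 - E = -15 - E$)
$\left(J{\left(y{\left(0,5 \right)},0 \right)} + N\right)^{2} = \left(\left(-15 - 0\right) + \frac{3}{19}\right)^{2} = \left(\left(-15 + 0\right) + \frac{3}{19}\right)^{2} = \left(-15 + \frac{3}{19}\right)^{2} = \left(- \frac{282}{19}\right)^{2} = \frac{79524}{361}$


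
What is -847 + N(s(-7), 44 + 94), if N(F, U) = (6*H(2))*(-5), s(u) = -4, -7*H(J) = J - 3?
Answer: -5959/7 ≈ -851.29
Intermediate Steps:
H(J) = 3/7 - J/7 (H(J) = -(J - 3)/7 = -(-3 + J)/7 = 3/7 - J/7)
N(F, U) = -30/7 (N(F, U) = (6*(3/7 - ⅐*2))*(-5) = (6*(3/7 - 2/7))*(-5) = (6*(⅐))*(-5) = (6/7)*(-5) = -30/7)
-847 + N(s(-7), 44 + 94) = -847 - 30/7 = -5959/7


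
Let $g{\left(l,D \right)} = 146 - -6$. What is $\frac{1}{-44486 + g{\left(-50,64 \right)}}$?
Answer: $- \frac{1}{44334} \approx -2.2556 \cdot 10^{-5}$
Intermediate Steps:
$g{\left(l,D \right)} = 152$ ($g{\left(l,D \right)} = 146 + 6 = 152$)
$\frac{1}{-44486 + g{\left(-50,64 \right)}} = \frac{1}{-44486 + 152} = \frac{1}{-44334} = - \frac{1}{44334}$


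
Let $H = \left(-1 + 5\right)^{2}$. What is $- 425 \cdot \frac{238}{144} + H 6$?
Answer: $- \frac{43663}{72} \approx -606.43$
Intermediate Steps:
$H = 16$ ($H = 4^{2} = 16$)
$- 425 \cdot \frac{238}{144} + H 6 = - 425 \cdot \frac{238}{144} + 16 \cdot 6 = - 425 \cdot 238 \cdot \frac{1}{144} + 96 = \left(-425\right) \frac{119}{72} + 96 = - \frac{50575}{72} + 96 = - \frac{43663}{72}$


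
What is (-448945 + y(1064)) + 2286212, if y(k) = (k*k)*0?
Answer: 1837267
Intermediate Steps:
y(k) = 0 (y(k) = k²*0 = 0)
(-448945 + y(1064)) + 2286212 = (-448945 + 0) + 2286212 = -448945 + 2286212 = 1837267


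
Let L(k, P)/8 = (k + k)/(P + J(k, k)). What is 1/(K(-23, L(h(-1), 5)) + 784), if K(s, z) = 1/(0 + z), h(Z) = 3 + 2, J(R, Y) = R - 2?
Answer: 10/7841 ≈ 0.0012753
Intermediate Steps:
J(R, Y) = -2 + R
h(Z) = 5
L(k, P) = 16*k/(-2 + P + k) (L(k, P) = 8*((k + k)/(P + (-2 + k))) = 8*((2*k)/(-2 + P + k)) = 8*(2*k/(-2 + P + k)) = 16*k/(-2 + P + k))
K(s, z) = 1/z
1/(K(-23, L(h(-1), 5)) + 784) = 1/(1/(16*5/(-2 + 5 + 5)) + 784) = 1/(1/(16*5/8) + 784) = 1/(1/(16*5*(⅛)) + 784) = 1/(1/10 + 784) = 1/(⅒ + 784) = 1/(7841/10) = 10/7841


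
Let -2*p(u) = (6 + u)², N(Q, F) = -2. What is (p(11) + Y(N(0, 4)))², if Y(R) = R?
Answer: 85849/4 ≈ 21462.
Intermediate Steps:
p(u) = -(6 + u)²/2
(p(11) + Y(N(0, 4)))² = (-(6 + 11)²/2 - 2)² = (-½*17² - 2)² = (-½*289 - 2)² = (-289/2 - 2)² = (-293/2)² = 85849/4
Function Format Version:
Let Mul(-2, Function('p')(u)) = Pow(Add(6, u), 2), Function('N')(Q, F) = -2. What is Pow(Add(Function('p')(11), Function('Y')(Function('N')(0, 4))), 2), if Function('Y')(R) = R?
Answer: Rational(85849, 4) ≈ 21462.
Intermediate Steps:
Function('p')(u) = Mul(Rational(-1, 2), Pow(Add(6, u), 2))
Pow(Add(Function('p')(11), Function('Y')(Function('N')(0, 4))), 2) = Pow(Add(Mul(Rational(-1, 2), Pow(Add(6, 11), 2)), -2), 2) = Pow(Add(Mul(Rational(-1, 2), Pow(17, 2)), -2), 2) = Pow(Add(Mul(Rational(-1, 2), 289), -2), 2) = Pow(Add(Rational(-289, 2), -2), 2) = Pow(Rational(-293, 2), 2) = Rational(85849, 4)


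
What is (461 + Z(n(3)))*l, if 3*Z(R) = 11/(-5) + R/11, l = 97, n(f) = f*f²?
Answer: 7379663/165 ≈ 44725.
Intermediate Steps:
n(f) = f³
Z(R) = -11/15 + R/33 (Z(R) = (11/(-5) + R/11)/3 = (11*(-⅕) + R*(1/11))/3 = (-11/5 + R/11)/3 = -11/15 + R/33)
(461 + Z(n(3)))*l = (461 + (-11/15 + (1/33)*3³))*97 = (461 + (-11/15 + (1/33)*27))*97 = (461 + (-11/15 + 9/11))*97 = (461 + 14/165)*97 = (76079/165)*97 = 7379663/165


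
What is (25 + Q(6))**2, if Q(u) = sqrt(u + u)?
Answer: 637 + 100*sqrt(3) ≈ 810.21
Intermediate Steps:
Q(u) = sqrt(2)*sqrt(u) (Q(u) = sqrt(2*u) = sqrt(2)*sqrt(u))
(25 + Q(6))**2 = (25 + sqrt(2)*sqrt(6))**2 = (25 + 2*sqrt(3))**2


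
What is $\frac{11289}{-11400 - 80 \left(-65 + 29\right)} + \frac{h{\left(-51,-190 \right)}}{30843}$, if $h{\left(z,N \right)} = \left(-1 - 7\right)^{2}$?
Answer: $- \frac{1632119}{1233720} \approx -1.3229$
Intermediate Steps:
$h{\left(z,N \right)} = 64$ ($h{\left(z,N \right)} = \left(-8\right)^{2} = 64$)
$\frac{11289}{-11400 - 80 \left(-65 + 29\right)} + \frac{h{\left(-51,-190 \right)}}{30843} = \frac{11289}{-11400 - 80 \left(-65 + 29\right)} + \frac{64}{30843} = \frac{11289}{-11400 - 80 \left(-36\right)} + 64 \cdot \frac{1}{30843} = \frac{11289}{-11400 - -2880} + \frac{64}{30843} = \frac{11289}{-11400 + 2880} + \frac{64}{30843} = \frac{11289}{-8520} + \frac{64}{30843} = 11289 \left(- \frac{1}{8520}\right) + \frac{64}{30843} = - \frac{53}{40} + \frac{64}{30843} = - \frac{1632119}{1233720}$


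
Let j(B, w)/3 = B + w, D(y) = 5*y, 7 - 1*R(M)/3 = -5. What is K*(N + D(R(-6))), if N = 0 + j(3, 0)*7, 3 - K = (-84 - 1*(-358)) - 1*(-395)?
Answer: -161838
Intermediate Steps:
R(M) = 36 (R(M) = 21 - 3*(-5) = 21 + 15 = 36)
K = -666 (K = 3 - ((-84 - 1*(-358)) - 1*(-395)) = 3 - ((-84 + 358) + 395) = 3 - (274 + 395) = 3 - 1*669 = 3 - 669 = -666)
j(B, w) = 3*B + 3*w (j(B, w) = 3*(B + w) = 3*B + 3*w)
N = 63 (N = 0 + (3*3 + 3*0)*7 = 0 + (9 + 0)*7 = 0 + 9*7 = 0 + 63 = 63)
K*(N + D(R(-6))) = -666*(63 + 5*36) = -666*(63 + 180) = -666*243 = -161838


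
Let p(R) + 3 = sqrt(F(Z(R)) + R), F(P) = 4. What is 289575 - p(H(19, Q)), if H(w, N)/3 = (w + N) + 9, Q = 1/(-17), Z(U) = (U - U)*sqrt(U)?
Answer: 289578 - sqrt(25381)/17 ≈ 2.8957e+5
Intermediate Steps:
Z(U) = 0 (Z(U) = 0*sqrt(U) = 0)
Q = -1/17 ≈ -0.058824
H(w, N) = 27 + 3*N + 3*w (H(w, N) = 3*((w + N) + 9) = 3*((N + w) + 9) = 3*(9 + N + w) = 27 + 3*N + 3*w)
p(R) = -3 + sqrt(4 + R)
289575 - p(H(19, Q)) = 289575 - (-3 + sqrt(4 + (27 + 3*(-1/17) + 3*19))) = 289575 - (-3 + sqrt(4 + (27 - 3/17 + 57))) = 289575 - (-3 + sqrt(4 + 1425/17)) = 289575 - (-3 + sqrt(1493/17)) = 289575 - (-3 + sqrt(25381)/17) = 289575 + (3 - sqrt(25381)/17) = 289578 - sqrt(25381)/17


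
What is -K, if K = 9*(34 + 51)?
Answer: -765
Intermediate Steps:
K = 765 (K = 9*85 = 765)
-K = -1*765 = -765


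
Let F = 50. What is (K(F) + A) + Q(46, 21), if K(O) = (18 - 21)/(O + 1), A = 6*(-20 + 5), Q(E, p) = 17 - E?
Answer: -2024/17 ≈ -119.06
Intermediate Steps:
A = -90 (A = 6*(-15) = -90)
K(O) = -3/(1 + O)
(K(F) + A) + Q(46, 21) = (-3/(1 + 50) - 90) + (17 - 1*46) = (-3/51 - 90) + (17 - 46) = (-3*1/51 - 90) - 29 = (-1/17 - 90) - 29 = -1531/17 - 29 = -2024/17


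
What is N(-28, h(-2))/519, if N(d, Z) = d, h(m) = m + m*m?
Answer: -28/519 ≈ -0.053950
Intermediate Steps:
h(m) = m + m²
N(-28, h(-2))/519 = -28/519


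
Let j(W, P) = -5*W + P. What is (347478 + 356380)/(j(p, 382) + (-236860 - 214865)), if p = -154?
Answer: -703858/450573 ≈ -1.5621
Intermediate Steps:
j(W, P) = P - 5*W
(347478 + 356380)/(j(p, 382) + (-236860 - 214865)) = (347478 + 356380)/((382 - 5*(-154)) + (-236860 - 214865)) = 703858/((382 + 770) - 451725) = 703858/(1152 - 451725) = 703858/(-450573) = 703858*(-1/450573) = -703858/450573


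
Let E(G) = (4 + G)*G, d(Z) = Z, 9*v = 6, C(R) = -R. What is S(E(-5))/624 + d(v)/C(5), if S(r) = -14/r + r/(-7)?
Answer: -607/4368 ≈ -0.13897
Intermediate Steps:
v = ⅔ (v = (⅑)*6 = ⅔ ≈ 0.66667)
E(G) = G*(4 + G)
S(r) = -14/r - r/7 (S(r) = -14/r + r*(-⅐) = -14/r - r/7)
S(E(-5))/624 + d(v)/C(5) = (-14*(-1/(5*(4 - 5))) - (-5)*(4 - 5)/7)/624 + 2/(3*((-1*5))) = (-14/((-5*(-1))) - (-5)*(-1)/7)*(1/624) + (⅔)/(-5) = (-14/5 - ⅐*5)*(1/624) + (⅔)*(-⅕) = (-14*⅕ - 5/7)*(1/624) - 2/15 = (-14/5 - 5/7)*(1/624) - 2/15 = -123/35*1/624 - 2/15 = -41/7280 - 2/15 = -607/4368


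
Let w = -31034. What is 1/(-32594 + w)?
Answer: -1/63628 ≈ -1.5716e-5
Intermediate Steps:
1/(-32594 + w) = 1/(-32594 - 31034) = 1/(-63628) = -1/63628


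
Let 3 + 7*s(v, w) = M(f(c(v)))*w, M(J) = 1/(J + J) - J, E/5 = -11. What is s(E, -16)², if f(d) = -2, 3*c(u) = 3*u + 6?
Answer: 961/49 ≈ 19.612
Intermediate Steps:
c(u) = 2 + u (c(u) = (3*u + 6)/3 = (6 + 3*u)/3 = 2 + u)
E = -55 (E = 5*(-11) = -55)
M(J) = 1/(2*J) - J
s(v, w) = -3/7 + w/4 (s(v, w) = -3/7 + (((½)/(-2) - 1*(-2))*w)/7 = -3/7 + (((½)*(-½) + 2)*w)/7 = -3/7 + ((-¼ + 2)*w)/7 = -3/7 + (7*w/4)/7 = -3/7 + w/4)
s(E, -16)² = (-3/7 + (¼)*(-16))² = (-3/7 - 4)² = (-31/7)² = 961/49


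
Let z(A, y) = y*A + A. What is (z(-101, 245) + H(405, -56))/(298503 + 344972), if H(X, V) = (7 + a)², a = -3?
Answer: -4966/128695 ≈ -0.038587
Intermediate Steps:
z(A, y) = A + A*y (z(A, y) = A*y + A = A + A*y)
H(X, V) = 16 (H(X, V) = (7 - 3)² = 4² = 16)
(z(-101, 245) + H(405, -56))/(298503 + 344972) = (-101*(1 + 245) + 16)/(298503 + 344972) = (-101*246 + 16)/643475 = (-24846 + 16)*(1/643475) = -24830*1/643475 = -4966/128695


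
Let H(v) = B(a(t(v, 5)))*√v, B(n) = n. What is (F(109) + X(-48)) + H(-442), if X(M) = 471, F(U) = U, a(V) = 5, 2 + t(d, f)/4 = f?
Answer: 580 + 5*I*√442 ≈ 580.0 + 105.12*I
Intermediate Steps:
t(d, f) = -8 + 4*f
H(v) = 5*√v
(F(109) + X(-48)) + H(-442) = (109 + 471) + 5*√(-442) = 580 + 5*(I*√442) = 580 + 5*I*√442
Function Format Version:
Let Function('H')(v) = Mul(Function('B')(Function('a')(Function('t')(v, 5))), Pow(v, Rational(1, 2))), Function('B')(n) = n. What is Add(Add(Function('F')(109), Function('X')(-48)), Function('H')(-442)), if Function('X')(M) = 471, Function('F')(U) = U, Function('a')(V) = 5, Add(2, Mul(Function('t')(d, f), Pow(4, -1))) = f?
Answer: Add(580, Mul(5, I, Pow(442, Rational(1, 2)))) ≈ Add(580.00, Mul(105.12, I))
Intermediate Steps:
Function('t')(d, f) = Add(-8, Mul(4, f))
Function('H')(v) = Mul(5, Pow(v, Rational(1, 2)))
Add(Add(Function('F')(109), Function('X')(-48)), Function('H')(-442)) = Add(Add(109, 471), Mul(5, Pow(-442, Rational(1, 2)))) = Add(580, Mul(5, Mul(I, Pow(442, Rational(1, 2))))) = Add(580, Mul(5, I, Pow(442, Rational(1, 2))))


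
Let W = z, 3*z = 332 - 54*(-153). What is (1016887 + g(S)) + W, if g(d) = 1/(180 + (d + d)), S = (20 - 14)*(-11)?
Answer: 16316027/16 ≈ 1.0198e+6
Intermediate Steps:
S = -66 (S = 6*(-11) = -66)
z = 8594/3 (z = (332 - 54*(-153))/3 = (332 + 8262)/3 = (1/3)*8594 = 8594/3 ≈ 2864.7)
W = 8594/3 ≈ 2864.7
g(d) = 1/(180 + 2*d)
(1016887 + g(S)) + W = (1016887 + 1/(2*(90 - 66))) + 8594/3 = (1016887 + (1/2)/24) + 8594/3 = (1016887 + (1/2)*(1/24)) + 8594/3 = (1016887 + 1/48) + 8594/3 = 48810577/48 + 8594/3 = 16316027/16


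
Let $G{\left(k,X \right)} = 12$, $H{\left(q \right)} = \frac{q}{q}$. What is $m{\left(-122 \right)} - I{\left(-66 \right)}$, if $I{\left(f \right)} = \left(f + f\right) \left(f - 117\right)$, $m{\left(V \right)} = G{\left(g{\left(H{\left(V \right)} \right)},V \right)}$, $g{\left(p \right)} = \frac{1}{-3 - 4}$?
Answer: $-24144$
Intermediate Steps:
$H{\left(q \right)} = 1$
$g{\left(p \right)} = - \frac{1}{7}$ ($g{\left(p \right)} = \frac{1}{-7} = - \frac{1}{7}$)
$m{\left(V \right)} = 12$
$I{\left(f \right)} = 2 f \left(-117 + f\right)$
$m{\left(-122 \right)} - I{\left(-66 \right)} = 12 - 2 \left(-66\right) \left(-117 - 66\right) = 12 - 2 \left(-66\right) \left(-183\right) = 12 - 24156 = -24144$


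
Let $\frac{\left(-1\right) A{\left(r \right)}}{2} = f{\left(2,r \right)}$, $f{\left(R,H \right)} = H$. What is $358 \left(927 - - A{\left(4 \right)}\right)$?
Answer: $329002$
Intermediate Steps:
$A{\left(r \right)} = - 2 r$
$358 \left(927 - - A{\left(4 \right)}\right) = 358 \left(927 - 8\right) = 358 \cdot 919 = 329002$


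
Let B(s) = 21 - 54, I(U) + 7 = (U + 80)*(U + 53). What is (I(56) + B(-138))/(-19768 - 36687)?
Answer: -2112/8065 ≈ -0.26187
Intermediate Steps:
I(U) = -7 + (53 + U)*(80 + U) (I(U) = -7 + (U + 80)*(U + 53) = -7 + (80 + U)*(53 + U) = -7 + (53 + U)*(80 + U))
B(s) = -33
(I(56) + B(-138))/(-19768 - 36687) = ((4233 + 56**2 + 133*56) - 33)/(-19768 - 36687) = ((4233 + 3136 + 7448) - 33)/(-56455) = (14817 - 33)*(-1/56455) = 14784*(-1/56455) = -2112/8065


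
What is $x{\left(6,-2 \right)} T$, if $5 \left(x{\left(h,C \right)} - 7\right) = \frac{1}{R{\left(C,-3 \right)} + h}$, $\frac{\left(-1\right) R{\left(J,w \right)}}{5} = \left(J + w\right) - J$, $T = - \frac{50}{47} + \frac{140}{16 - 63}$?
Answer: $- \frac{27968}{987} \approx -28.336$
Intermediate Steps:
$T = - \frac{190}{47}$ ($T = \left(-50\right) \frac{1}{47} + \frac{140}{16 - 63} = - \frac{50}{47} + \frac{140}{-47} = - \frac{50}{47} + 140 \left(- \frac{1}{47}\right) = - \frac{50}{47} - \frac{140}{47} = - \frac{190}{47} \approx -4.0426$)
$R{\left(J,w \right)} = - 5 w$ ($R{\left(J,w \right)} = - 5 \left(\left(J + w\right) - J\right) = - 5 w$)
$x{\left(h,C \right)} = 7 + \frac{1}{5 \left(15 + h\right)}$ ($x{\left(h,C \right)} = 7 + \frac{1}{5 \left(\left(-5\right) \left(-3\right) + h\right)} = 7 + \frac{1}{5 \left(15 + h\right)}$)
$x{\left(6,-2 \right)} T = \frac{526 + 35 \cdot 6}{5 \left(15 + 6\right)} \left(- \frac{190}{47}\right) = \frac{526 + 210}{5 \cdot 21} \left(- \frac{190}{47}\right) = \frac{1}{5} \cdot \frac{1}{21} \cdot 736 \left(- \frac{190}{47}\right) = \frac{736}{105} \left(- \frac{190}{47}\right) = - \frac{27968}{987}$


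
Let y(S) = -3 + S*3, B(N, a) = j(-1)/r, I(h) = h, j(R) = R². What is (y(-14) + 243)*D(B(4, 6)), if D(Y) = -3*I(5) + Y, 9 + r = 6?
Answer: -3036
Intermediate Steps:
r = -3 (r = -9 + 6 = -3)
B(N, a) = -⅓ (B(N, a) = (-1)²/(-3) = 1*(-⅓) = -⅓)
y(S) = -3 + 3*S
D(Y) = -15 + Y (D(Y) = -3*5 + Y = -15 + Y)
(y(-14) + 243)*D(B(4, 6)) = ((-3 + 3*(-14)) + 243)*(-15 - ⅓) = ((-3 - 42) + 243)*(-46/3) = (-45 + 243)*(-46/3) = 198*(-46/3) = -3036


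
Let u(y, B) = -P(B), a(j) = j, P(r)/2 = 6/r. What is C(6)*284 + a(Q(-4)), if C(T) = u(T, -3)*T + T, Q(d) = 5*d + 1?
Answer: 8501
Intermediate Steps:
P(r) = 12/r (P(r) = 2*(6/r) = 12/r)
Q(d) = 1 + 5*d
u(y, B) = -12/B
C(T) = 5*T (C(T) = (-12/(-3))*T + T = (-12*(-⅓))*T + T = 4*T + T = 5*T)
C(6)*284 + a(Q(-4)) = (5*6)*284 + (1 + 5*(-4)) = 30*284 + (1 - 20) = 8520 - 19 = 8501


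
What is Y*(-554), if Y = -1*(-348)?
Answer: -192792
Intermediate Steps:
Y = 348
Y*(-554) = 348*(-554) = -192792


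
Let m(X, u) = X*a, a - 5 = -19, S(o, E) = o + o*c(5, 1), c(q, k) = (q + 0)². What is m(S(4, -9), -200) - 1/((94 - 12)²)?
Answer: -9790145/6724 ≈ -1456.0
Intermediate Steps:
c(q, k) = q²
S(o, E) = 26*o (S(o, E) = o + o*5² = o + o*25 = o + 25*o = 26*o)
a = -14 (a = 5 - 19 = -14)
m(X, u) = -14*X (m(X, u) = X*(-14) = -14*X)
m(S(4, -9), -200) - 1/((94 - 12)²) = -364*4 - 1/((94 - 12)²) = -14*104 - 1/(82²) = -1456 - 1/6724 = -9790145/6724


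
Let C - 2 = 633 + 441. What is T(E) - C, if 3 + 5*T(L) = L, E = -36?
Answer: -5419/5 ≈ -1083.8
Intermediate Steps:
T(L) = -⅗ + L/5
C = 1076 (C = 2 + (633 + 441) = 2 + 1074 = 1076)
T(E) - C = (-⅗ + (⅕)*(-36)) - 1*1076 = (-⅗ - 36/5) - 1076 = -39/5 - 1076 = -5419/5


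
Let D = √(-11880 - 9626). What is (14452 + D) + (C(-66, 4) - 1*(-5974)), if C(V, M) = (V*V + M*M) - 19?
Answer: 24779 + I*√21506 ≈ 24779.0 + 146.65*I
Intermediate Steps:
C(V, M) = -19 + M² + V² (C(V, M) = (V² + M²) - 19 = (M² + V²) - 19 = -19 + M² + V²)
D = I*√21506 (D = √(-21506) = I*√21506 ≈ 146.65*I)
(14452 + D) + (C(-66, 4) - 1*(-5974)) = (14452 + I*√21506) + ((-19 + 4² + (-66)²) - 1*(-5974)) = (14452 + I*√21506) + ((-19 + 16 + 4356) + 5974) = (14452 + I*√21506) + (4353 + 5974) = (14452 + I*√21506) + 10327 = 24779 + I*√21506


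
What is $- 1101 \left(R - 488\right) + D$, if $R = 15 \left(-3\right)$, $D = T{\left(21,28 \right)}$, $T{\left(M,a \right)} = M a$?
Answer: $587421$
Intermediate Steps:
$D = 588$ ($D = 21 \cdot 28 = 588$)
$R = -45$
$- 1101 \left(R - 488\right) + D = - 1101 \left(-45 - 488\right) + 588 = \left(-1101\right) \left(-533\right) + 588 = 586833 + 588 = 587421$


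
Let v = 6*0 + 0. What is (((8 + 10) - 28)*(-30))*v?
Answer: 0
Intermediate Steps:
v = 0 (v = 0 + 0 = 0)
(((8 + 10) - 28)*(-30))*v = (((8 + 10) - 28)*(-30))*0 = ((18 - 28)*(-30))*0 = -10*(-30)*0 = 300*0 = 0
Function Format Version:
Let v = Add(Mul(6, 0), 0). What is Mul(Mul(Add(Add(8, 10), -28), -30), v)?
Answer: 0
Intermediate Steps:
v = 0 (v = Add(0, 0) = 0)
Mul(Mul(Add(Add(8, 10), -28), -30), v) = Mul(Mul(Add(Add(8, 10), -28), -30), 0) = Mul(Mul(Add(18, -28), -30), 0) = Mul(Mul(-10, -30), 0) = Mul(300, 0) = 0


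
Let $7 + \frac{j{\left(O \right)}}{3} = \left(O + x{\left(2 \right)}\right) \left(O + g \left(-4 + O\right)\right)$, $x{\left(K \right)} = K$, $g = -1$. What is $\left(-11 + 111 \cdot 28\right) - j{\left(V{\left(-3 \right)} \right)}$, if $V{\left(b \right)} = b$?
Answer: $3130$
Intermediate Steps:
$j{\left(O \right)} = 3 + 12 O$ ($j{\left(O \right)} = -21 + 3 \left(O + 2\right) \left(O - \left(-4 + O\right)\right) = -21 + 3 \left(2 + O\right) \left(O - \left(-4 + O\right)\right) = -21 + 3 \left(2 + O\right) 4 = -21 + 3 \left(8 + 4 O\right) = -21 + \left(24 + 12 O\right) = 3 + 12 O$)
$\left(-11 + 111 \cdot 28\right) - j{\left(V{\left(-3 \right)} \right)} = \left(-11 + 111 \cdot 28\right) - \left(3 + 12 \left(-3\right)\right) = \left(-11 + 3108\right) - \left(3 - 36\right) = 3097 - -33 = 3097 + 33 = 3130$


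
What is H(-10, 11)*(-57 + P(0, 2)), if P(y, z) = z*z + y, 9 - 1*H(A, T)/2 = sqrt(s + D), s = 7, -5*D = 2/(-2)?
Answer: -954 + 636*sqrt(5)/5 ≈ -669.57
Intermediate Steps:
D = 1/5 (D = -2/(5*(-2)) = -2*(-1)/(5*2) = -1/5*(-1) = 1/5 ≈ 0.20000)
H(A, T) = 18 - 12*sqrt(5)/5 (H(A, T) = 18 - 2*sqrt(7 + 1/5) = 18 - 12*sqrt(5)/5)
P(y, z) = y + z**2 (P(y, z) = z**2 + y = y + z**2)
H(-10, 11)*(-57 + P(0, 2)) = (18 - 12*sqrt(5)/5)*(-57 + (0 + 2**2)) = (18 - 12*sqrt(5)/5)*(-57 + (0 + 4)) = (18 - 12*sqrt(5)/5)*(-57 + 4) = (18 - 12*sqrt(5)/5)*(-53) = -954 + 636*sqrt(5)/5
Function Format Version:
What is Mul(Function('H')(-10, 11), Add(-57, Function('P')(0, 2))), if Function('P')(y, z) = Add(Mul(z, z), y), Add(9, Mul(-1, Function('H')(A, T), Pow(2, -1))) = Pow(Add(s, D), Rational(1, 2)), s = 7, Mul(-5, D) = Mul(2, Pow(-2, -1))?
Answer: Add(-954, Mul(Rational(636, 5), Pow(5, Rational(1, 2)))) ≈ -669.57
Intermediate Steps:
D = Rational(1, 5) (D = Mul(Rational(-1, 5), Mul(2, Pow(-2, -1))) = Mul(Rational(-1, 5), Mul(2, Rational(-1, 2))) = Mul(Rational(-1, 5), -1) = Rational(1, 5) ≈ 0.20000)
Function('H')(A, T) = Add(18, Mul(Rational(-12, 5), Pow(5, Rational(1, 2)))) (Function('H')(A, T) = Add(18, Mul(-2, Pow(Add(7, Rational(1, 5)), Rational(1, 2)))) = Add(18, Mul(-2, Pow(Rational(36, 5), Rational(1, 2)))) = Add(18, Mul(-2, Mul(Rational(6, 5), Pow(5, Rational(1, 2))))) = Add(18, Mul(Rational(-12, 5), Pow(5, Rational(1, 2)))))
Function('P')(y, z) = Add(y, Pow(z, 2)) (Function('P')(y, z) = Add(Pow(z, 2), y) = Add(y, Pow(z, 2)))
Mul(Function('H')(-10, 11), Add(-57, Function('P')(0, 2))) = Mul(Add(18, Mul(Rational(-12, 5), Pow(5, Rational(1, 2)))), Add(-57, Add(0, Pow(2, 2)))) = Mul(Add(18, Mul(Rational(-12, 5), Pow(5, Rational(1, 2)))), Add(-57, Add(0, 4))) = Mul(Add(18, Mul(Rational(-12, 5), Pow(5, Rational(1, 2)))), Add(-57, 4)) = Mul(Add(18, Mul(Rational(-12, 5), Pow(5, Rational(1, 2)))), -53) = Add(-954, Mul(Rational(636, 5), Pow(5, Rational(1, 2))))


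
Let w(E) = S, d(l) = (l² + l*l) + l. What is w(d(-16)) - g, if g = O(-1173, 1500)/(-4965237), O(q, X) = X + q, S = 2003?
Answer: 3315123346/1655079 ≈ 2003.0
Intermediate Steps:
d(l) = l + 2*l² (d(l) = (l² + l²) + l = 2*l² + l = l + 2*l²)
w(E) = 2003
g = -109/1655079 (g = (1500 - 1173)/(-4965237) = 327*(-1/4965237) = -109/1655079 ≈ -6.5858e-5)
w(d(-16)) - g = 2003 - 1*(-109/1655079) = 2003 + 109/1655079 = 3315123346/1655079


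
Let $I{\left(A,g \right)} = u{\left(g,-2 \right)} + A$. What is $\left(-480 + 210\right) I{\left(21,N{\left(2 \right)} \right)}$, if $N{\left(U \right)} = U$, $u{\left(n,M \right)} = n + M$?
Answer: $-5670$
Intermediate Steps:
$u{\left(n,M \right)} = M + n$
$I{\left(A,g \right)} = -2 + A + g$ ($I{\left(A,g \right)} = \left(-2 + g\right) + A = -2 + A + g$)
$\left(-480 + 210\right) I{\left(21,N{\left(2 \right)} \right)} = \left(-480 + 210\right) \left(-2 + 21 + 2\right) = \left(-270\right) 21 = -5670$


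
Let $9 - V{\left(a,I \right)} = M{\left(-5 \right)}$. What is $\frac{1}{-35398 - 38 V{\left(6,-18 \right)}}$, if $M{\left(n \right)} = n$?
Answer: $- \frac{1}{35930} \approx -2.7832 \cdot 10^{-5}$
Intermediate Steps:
$V{\left(a,I \right)} = 14$ ($V{\left(a,I \right)} = 9 - -5 = 9 + 5 = 14$)
$\frac{1}{-35398 - 38 V{\left(6,-18 \right)}} = \frac{1}{-35398 - 532} = \frac{1}{-35930} = - \frac{1}{35930}$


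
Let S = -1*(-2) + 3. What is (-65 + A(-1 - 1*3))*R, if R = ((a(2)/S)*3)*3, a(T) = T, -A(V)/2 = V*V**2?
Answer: 1134/5 ≈ 226.80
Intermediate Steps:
A(V) = -2*V**3 (A(V) = -2*V*V**2 = -2*V**3)
S = 5 (S = 2 + 3 = 5)
R = 18/5 (R = ((2/5)*3)*3 = (6/5)*3 = 18/5 ≈ 3.6000)
(-65 + A(-1 - 1*3))*R = (-65 - 2*(-1 - 1*3)**3)*(18/5) = (-65 - 2*(-1 - 3)**3)*(18/5) = (-65 - 2*(-4)**3)*(18/5) = (-65 - 2*(-64))*(18/5) = (-65 + 128)*(18/5) = 63*(18/5) = 1134/5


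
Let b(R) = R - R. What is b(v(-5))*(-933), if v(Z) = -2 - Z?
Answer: 0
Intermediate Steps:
b(R) = 0
b(v(-5))*(-933) = 0*(-933) = 0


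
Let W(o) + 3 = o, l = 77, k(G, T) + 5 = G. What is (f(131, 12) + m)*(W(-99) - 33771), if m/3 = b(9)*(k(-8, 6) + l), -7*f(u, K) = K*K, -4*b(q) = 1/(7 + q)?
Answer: 798435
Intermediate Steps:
b(q) = -1/(4*(7 + q))
k(G, T) = -5 + G
W(o) = -3 + o
f(u, K) = -K²/7 (f(u, K) = -K*K/7 = -K²/7)
m = -3 (m = 3*((-1/(28 + 4*9))*((-5 - 8) + 77)) = 3*((-1/(28 + 36))*(-13 + 77)) = 3*(-1/64*64) = 3*(-1) = -3)
(f(131, 12) + m)*(W(-99) - 33771) = (-⅐*12² - 3)*((-3 - 99) - 33771) = (-⅐*144 - 3)*(-102 - 33771) = (-144/7 - 3)*(-33873) = -165/7*(-33873) = 798435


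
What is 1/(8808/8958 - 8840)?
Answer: -1493/13196652 ≈ -0.00011313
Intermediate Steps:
1/(8808/8958 - 8840) = 1/(8808*(1/8958) - 8840) = 1/(1468/1493 - 8840) = 1/(-13196652/1493) = -1493/13196652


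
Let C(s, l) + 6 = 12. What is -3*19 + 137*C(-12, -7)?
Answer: 765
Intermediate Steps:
C(s, l) = 6 (C(s, l) = -6 + 12 = 6)
-3*19 + 137*C(-12, -7) = -3*19 + 137*6 = -57 + 822 = 765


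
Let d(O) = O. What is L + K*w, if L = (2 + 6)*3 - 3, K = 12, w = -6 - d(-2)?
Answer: -27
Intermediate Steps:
w = -4 (w = -6 - 1*(-2) = -6 + 2 = -4)
L = 21 (L = 8*3 - 3 = 24 - 3 = 21)
L + K*w = 21 + 12*(-4) = 21 - 48 = -27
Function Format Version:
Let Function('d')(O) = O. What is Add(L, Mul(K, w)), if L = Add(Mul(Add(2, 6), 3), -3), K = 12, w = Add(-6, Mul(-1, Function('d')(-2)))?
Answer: -27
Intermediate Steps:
w = -4 (w = Add(-6, Mul(-1, -2)) = Add(-6, 2) = -4)
L = 21 (L = Add(Mul(8, 3), -3) = Add(24, -3) = 21)
Add(L, Mul(K, w)) = Add(21, Mul(12, -4)) = Add(21, -48) = -27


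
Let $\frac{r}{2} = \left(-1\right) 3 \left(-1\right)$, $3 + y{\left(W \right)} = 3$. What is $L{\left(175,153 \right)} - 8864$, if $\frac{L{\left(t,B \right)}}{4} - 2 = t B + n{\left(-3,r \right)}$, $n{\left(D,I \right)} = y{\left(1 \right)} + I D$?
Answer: $98172$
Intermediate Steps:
$y{\left(W \right)} = 0$ ($y{\left(W \right)} = -3 + 3 = 0$)
$r = 6$ ($r = 2 \left(-1\right) 3 \left(-1\right) = 2 \left(\left(-3\right) \left(-1\right)\right) = 2 \cdot 3 = 6$)
$n{\left(D,I \right)} = D I$ ($n{\left(D,I \right)} = 0 + I D = 0 + D I = D I$)
$L{\left(t,B \right)} = -64 + 4 B t$ ($L{\left(t,B \right)} = 8 + 4 \left(t B - 18\right) = 8 + 4 \left(B t - 18\right) = 8 + 4 \left(-18 + B t\right) = 8 + \left(-72 + 4 B t\right) = -64 + 4 B t$)
$L{\left(175,153 \right)} - 8864 = \left(-64 + 4 \cdot 153 \cdot 175\right) - 8864 = \left(-64 + 107100\right) - 8864 = 107036 - 8864 = 98172$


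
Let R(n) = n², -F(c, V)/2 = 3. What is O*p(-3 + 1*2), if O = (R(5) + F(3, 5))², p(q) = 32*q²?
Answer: 11552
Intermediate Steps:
F(c, V) = -6 (F(c, V) = -2*3 = -6)
O = 361 (O = (5² - 6)² = (25 - 6)² = 19² = 361)
O*p(-3 + 1*2) = 361*(32*(-3 + 1*2)²) = 361*(32*(-3 + 2)²) = 361*(32*(-1)²) = 361*(32*1) = 361*32 = 11552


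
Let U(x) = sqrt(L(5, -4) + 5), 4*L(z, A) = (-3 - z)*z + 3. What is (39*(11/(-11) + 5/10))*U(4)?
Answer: -39*I*sqrt(17)/4 ≈ -40.2*I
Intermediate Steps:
L(z, A) = 3/4 + z*(-3 - z)/4 (L(z, A) = ((-3 - z)*z + 3)/4 = (z*(-3 - z) + 3)/4 = (3 + z*(-3 - z))/4 = 3/4 + z*(-3 - z)/4)
U(x) = I*sqrt(17)/2 (U(x) = sqrt((3/4 - 3/4*5 - 1/4*5**2) + 5) = sqrt((3/4 - 15/4 - 1/4*25) + 5) = sqrt((3/4 - 15/4 - 25/4) + 5) = sqrt(-37/4 + 5) = sqrt(-17/4) = I*sqrt(17)/2)
(39*(11/(-11) + 5/10))*U(4) = (39*(11/(-11) + 5/10))*(I*sqrt(17)/2) = (39*(11*(-1/11) + 5*(1/10)))*(I*sqrt(17)/2) = (39*(-1 + 1/2))*(I*sqrt(17)/2) = (39*(-1/2))*(I*sqrt(17)/2) = -39*I*sqrt(17)/4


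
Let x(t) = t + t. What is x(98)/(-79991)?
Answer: -196/79991 ≈ -0.0024503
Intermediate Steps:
x(t) = 2*t
x(98)/(-79991) = (2*98)/(-79991) = 196*(-1/79991) = -196/79991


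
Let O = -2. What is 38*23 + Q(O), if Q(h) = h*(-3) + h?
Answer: 878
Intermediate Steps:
Q(h) = -2*h (Q(h) = -3*h + h = -2*h)
38*23 + Q(O) = 38*23 - 2*(-2) = 874 + 4 = 878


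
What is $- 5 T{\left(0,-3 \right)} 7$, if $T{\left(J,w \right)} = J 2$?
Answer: $0$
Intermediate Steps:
$T{\left(J,w \right)} = 2 J$
$- 5 T{\left(0,-3 \right)} 7 = - 5 \cdot 2 \cdot 0 \cdot 7 = \left(-5\right) 0 \cdot 7 = 0 \cdot 7 = 0$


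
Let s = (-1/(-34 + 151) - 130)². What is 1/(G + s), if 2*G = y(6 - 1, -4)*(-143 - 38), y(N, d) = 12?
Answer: 13689/216508267 ≈ 6.3226e-5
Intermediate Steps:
s = 231374521/13689 (s = (-1/117 - 130)² = (-15211/117)² = 231374521/13689 ≈ 16902.)
G = -1086 (G = (12*(-143 - 38))/2 = (12*(-181))/2 = (½)*(-2172) = -1086)
1/(G + s) = 1/(-1086 + 231374521/13689) = 1/(216508267/13689) = 13689/216508267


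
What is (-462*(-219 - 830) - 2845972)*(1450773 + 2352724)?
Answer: -8981326784998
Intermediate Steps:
(-462*(-219 - 830) - 2845972)*(1450773 + 2352724) = (-462*(-1049) - 2845972)*3803497 = (484638 - 2845972)*3803497 = -2361334*3803497 = -8981326784998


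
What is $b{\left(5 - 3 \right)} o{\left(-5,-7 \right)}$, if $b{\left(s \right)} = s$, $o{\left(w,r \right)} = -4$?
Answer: $-8$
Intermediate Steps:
$b{\left(5 - 3 \right)} o{\left(-5,-7 \right)} = \left(5 - 3\right) \left(-4\right) = 2 \left(-4\right) = -8$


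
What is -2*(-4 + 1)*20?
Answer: 120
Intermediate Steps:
-2*(-4 + 1)*20 = -2*(-3)*20 = -1*(-6)*20 = 6*20 = 120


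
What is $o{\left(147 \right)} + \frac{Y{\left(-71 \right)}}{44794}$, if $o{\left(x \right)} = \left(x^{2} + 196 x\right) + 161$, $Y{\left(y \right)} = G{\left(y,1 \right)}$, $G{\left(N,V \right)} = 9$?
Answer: $\frac{2265770117}{44794} \approx 50582.0$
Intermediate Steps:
$Y{\left(y \right)} = 9$
$o{\left(x \right)} = 161 + x^{2} + 196 x$
$o{\left(147 \right)} + \frac{Y{\left(-71 \right)}}{44794} = \left(161 + 147^{2} + 196 \cdot 147\right) + \frac{9}{44794} = \left(161 + 21609 + 28812\right) + 9 \cdot \frac{1}{44794} = 50582 + \frac{9}{44794} = \frac{2265770117}{44794}$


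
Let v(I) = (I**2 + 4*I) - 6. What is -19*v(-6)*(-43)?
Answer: 4902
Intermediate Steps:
v(I) = -6 + I**2 + 4*I
-19*v(-6)*(-43) = -19*(-6 + (-6)**2 + 4*(-6))*(-43) = -19*(-6 + 36 - 24)*(-43) = -19*6*(-43) = -114*(-43) = 4902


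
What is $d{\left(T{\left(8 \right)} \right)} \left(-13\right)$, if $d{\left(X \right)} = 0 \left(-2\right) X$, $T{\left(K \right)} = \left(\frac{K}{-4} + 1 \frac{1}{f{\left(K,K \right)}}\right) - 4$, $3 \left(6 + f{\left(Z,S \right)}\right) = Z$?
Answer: $0$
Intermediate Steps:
$f{\left(Z,S \right)} = -6 + \frac{Z}{3}$
$T{\left(K \right)} = -4 + \frac{1}{-6 + \frac{K}{3}} - \frac{K}{4}$ ($T{\left(K \right)} = \left(\frac{K}{-4} + 1 \frac{1}{-6 + \frac{K}{3}}\right) - 4 = \left(K \left(- \frac{1}{4}\right) + \frac{1}{-6 + \frac{K}{3}}\right) - 4 = \left(- \frac{K}{4} + \frac{1}{-6 + \frac{K}{3}}\right) - 4 = \left(\frac{1}{-6 + \frac{K}{3}} - \frac{K}{4}\right) - 4 = -4 + \frac{1}{-6 + \frac{K}{3}} - \frac{K}{4}$)
$d{\left(X \right)} = 0$ ($d{\left(X \right)} = 0 X = 0$)
$d{\left(T{\left(8 \right)} \right)} \left(-13\right) = 0 \left(-13\right) = 0$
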